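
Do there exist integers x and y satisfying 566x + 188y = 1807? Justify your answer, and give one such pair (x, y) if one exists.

No such integers exist.

Any value of 566x + 188y is a multiple of gcd(566, 188) = 2.
However 1807 leaves remainder 1 on division by 2.
Therefore 566x + 188y = 1807 has no solution in integers.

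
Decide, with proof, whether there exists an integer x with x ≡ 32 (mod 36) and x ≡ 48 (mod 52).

x = 464

The moduli are not coprime: gcd(36, 52) = 4. Compatibility requires 4 ∣ (48 − 32) = 16, which holds, so solutions exist.
Write x = 32 + 36t. Then 36t ≡ 48 − 32 ≡ 16 (mod 52); dividing through by 4 gives 9t ≡ 4 (mod 13).
Invert 9 mod 13 by the Euclidean algorithm: 13 = 1·9 + 4, 9 = 2·4 + 1, 4 = 4·1 + 0; back-substituting, 1 = 9 − 2·4 = 9 − 2·(13 − 1·9) = −2·13 + 3·9. Hence 9·3 ≡ 1, so 9⁻¹ ≡ 3 (mod 13).
Multiplying by 3: t ≡ 3·4 = 12 (mod 13).
Then x = 32 + 36·12 = 464.
Verify: 464 = 12·36 + 32 and 464 = 8·52 + 48. ✓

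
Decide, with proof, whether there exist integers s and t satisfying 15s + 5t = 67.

There are no such integers.

Both 15 and 5 are divisible by gcd(15, 5) = 5, hence so is any combination 15s + 5t.
However 67 leaves remainder 2 on division by 5.
Therefore 15s + 5t = 67 has no solution in integers.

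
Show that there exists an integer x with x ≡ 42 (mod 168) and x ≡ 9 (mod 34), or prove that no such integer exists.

There is no such integer.

Reduce both congruences modulo 2, which divides 168 and 34: they say x ≡ 42 (mod 2) and x ≡ 9 (mod 2).
These are incompatible: 42 − 9 = 33 is not divisible by 2.
Therefore no such x exists.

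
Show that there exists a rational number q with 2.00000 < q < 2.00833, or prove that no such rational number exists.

q = 243/121

Scale by 121: the interval becomes (242.00000, 243.00793), which contains the integer 243.
Hence 243/121 is a rational number with 2.00000 < 243/121 < 2.00833.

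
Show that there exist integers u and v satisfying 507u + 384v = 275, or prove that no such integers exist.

No such integers exist.

gcd(507, 384) = 3, so every integer of the form 507u + 384v is a multiple of 3.
But 275 is not a multiple of 3 (it leaves remainder 2).
Hence no integers u, v satisfy the equation.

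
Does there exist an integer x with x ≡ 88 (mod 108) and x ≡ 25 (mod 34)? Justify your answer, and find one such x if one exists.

No such integer exists.

Reduce both congruences modulo 2, which divides 108 and 34: they say x ≡ 88 (mod 2) and x ≡ 25 (mod 2).
But 88 mod 2 = 0 while 25 mod 2 = 1, a contradiction.
Therefore no such x exists.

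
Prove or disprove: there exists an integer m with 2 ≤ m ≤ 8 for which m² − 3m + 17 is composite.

At m = 8: 8² − 3·8 + 17 = 57 = 3·19, which is composite.

m = 8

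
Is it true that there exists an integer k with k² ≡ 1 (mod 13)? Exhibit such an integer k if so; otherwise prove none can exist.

k = 1

Take k = 1. Then 1² = 1, and since 0 ≤ 1 < 13 this is already reduced: 1² ≡ 1 (mod 13).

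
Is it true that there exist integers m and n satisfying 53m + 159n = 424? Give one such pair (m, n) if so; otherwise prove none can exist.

Every value of 53m + 159n is a multiple of gcd(53, 159) = 53; since 53 ∣ 424, solutions exist.
Dividing through by 53 reduces the equation to 1m + 3n = 8.
With a unit coefficient on m, (m, n) = (8, 0) is an immediate solution.
Subtracting 2·3 from m and adding 2·1 to n gives the tidier solution (2, 2).
Check: 53·2 + 159·2 = 106 + 318 = 424. ✓

m = 2, n = 2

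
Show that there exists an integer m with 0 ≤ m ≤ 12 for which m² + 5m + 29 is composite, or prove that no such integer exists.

At m = 9: 9² + 5·9 + 29 = 155 = 5·31, which is composite.

m = 9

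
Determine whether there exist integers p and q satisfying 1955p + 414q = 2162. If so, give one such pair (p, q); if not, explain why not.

Every value of 1955p + 414q is a multiple of gcd(1955, 414) = 23; since 23 ∣ 2162, solutions exist.
Dividing through by 23 reduces the equation to 85p + 18q = 94.
Euclidean algorithm: 85 = 4·18 + 13, 18 = 1·13 + 5, 13 = 2·5 + 3, 5 = 1·3 + 2, 3 = 1·2 + 1, 2 = 2·1 + 0.
Working back up the chain: 1 = 3 − 1·2 = 3 − (5 − 1·3) = −5 + 2·3 = −5 + 2·(13 − 2·5) = 2·13 − 5·5 = 2·13 − 5·(18 − 1·13) = −5·18 + 7·13 = −5·18 + 7·(85 − 4·18) = 7·85 − 33·18. So 85·7 + 18·(-33) = 1.
Times 94: 85·658 + 18·(-3102) = 94, so (658, -3102) solves it.
Shifting by a multiple of (18, −85) keeps it a solution: p = 658 − 36·18 = 10, q = -3102 + 36·85 = -42.
Check: 1955·10 + 414·(-42) = 19550 − 17388 = 2162. ✓

p = 10, q = -42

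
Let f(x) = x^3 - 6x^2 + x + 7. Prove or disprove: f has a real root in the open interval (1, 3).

f(1) = 3 and f(3) = -17, which have opposite signs.
Since f is a polynomial it is continuous on [1, 3].
By the Intermediate Value Theorem, f takes the value 0 somewhere in the open interval.

Yes, f has a root in the interval.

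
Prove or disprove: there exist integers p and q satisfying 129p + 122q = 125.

p = 105, q = -110

Since gcd(129, 122) = 1, every integer is an integer combination of 129 and 122.
Dividing repeatedly: 129 = 1·122 + 7, 122 = 17·7 + 3, 7 = 2·3 + 1, 3 = 3·1 + 0.
Back-substituting, 1 = 7 − 2·3 = 7 − 2·(122 − 17·7) = −2·122 + 35·7 = −2·122 + 35·(129 − 1·122) = 35·129 − 37·122; that is, 129·35 + 122·(-37) = 1.
Times 125: 129·4375 + 122·(-4625) = 125, so (4375, -4625) solves it.
Subtracting 35·122 from p and adding 35·129 to q gives the tidier solution (105, -110).
Indeed 129·105 + 122·(-110) = 13545 − 13420 = 125.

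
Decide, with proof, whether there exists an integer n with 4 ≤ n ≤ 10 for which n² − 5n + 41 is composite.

At n = 8: 8² − 5·8 + 41 = 65 = 5·13, which is composite.

n = 8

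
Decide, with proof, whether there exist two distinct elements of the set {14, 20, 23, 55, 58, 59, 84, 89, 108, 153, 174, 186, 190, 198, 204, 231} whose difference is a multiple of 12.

23 and 59 are such a pair.

Reduce each element mod 12: 14↦2, 20↦8, 23↦11, 55↦7, 58↦10, 59↦11, 84↦0, 89↦5, 108↦0, 153↦9, 174↦6, 186↦6, 190↦10, 198↦6, 204↦0, 231↦3. The residue 11 repeats (at 23 and 59), and 59 − 23 = 36 = 3·12.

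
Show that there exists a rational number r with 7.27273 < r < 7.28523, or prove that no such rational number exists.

r = 131/18

Scale by 18: the interval becomes (130.90914, 131.13414), which contains the integer 131.
Dividing back, 7.27273 < 131/18 < 7.28523, and 131/18 is rational.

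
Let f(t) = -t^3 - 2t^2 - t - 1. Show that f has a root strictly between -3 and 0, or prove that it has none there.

Yes, f has a root in the interval.

f(-3) = 11 and f(0) = -1, which have opposite signs.
As a polynomial, f is continuous on every closed interval.
By the Intermediate Value Theorem f must vanish at some point of (-3, 0).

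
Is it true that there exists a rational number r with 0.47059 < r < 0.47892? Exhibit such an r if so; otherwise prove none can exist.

Multiplying by 19: 19·0.47059 = 8.94121 and 19·0.47892 = 9.09948, so the integer 9 lies strictly between them.
Dividing back, 0.47059 < 9/19 < 0.47892, and 9/19 is rational.

r = 9/19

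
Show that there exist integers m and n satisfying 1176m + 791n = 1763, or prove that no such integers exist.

No such integers exist.

Both 1176 and 791 are divisible by gcd(1176, 791) = 7, hence so is any combination 1176m + 791n.
But 1763 is not a multiple of 7 (it leaves remainder 6).
Therefore 1176m + 791n = 1763 has no solution in integers.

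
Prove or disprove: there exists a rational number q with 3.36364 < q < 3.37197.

Scale by 19: the interval becomes (63.90916, 64.06743), which contains the integer 64.
Dividing back, 3.36364 < 64/19 < 3.37197, and 64/19 is rational.

q = 64/19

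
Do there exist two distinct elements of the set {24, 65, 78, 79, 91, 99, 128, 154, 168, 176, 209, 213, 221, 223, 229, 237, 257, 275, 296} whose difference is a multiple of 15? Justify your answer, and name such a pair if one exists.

24 mod 15 = 9 and 99 mod 15 = 9, so 99 − 24 = 75 = 5·15.

24 and 99 are such a pair.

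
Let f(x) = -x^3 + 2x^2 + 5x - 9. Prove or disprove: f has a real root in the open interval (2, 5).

Yes, f has a root in the interval.

f(2) = 1 and f(5) = -59, which have opposite signs.
Since f is a polynomial it is continuous on [2, 5].
By the Intermediate Value Theorem, f takes the value 0 somewhere in the open interval.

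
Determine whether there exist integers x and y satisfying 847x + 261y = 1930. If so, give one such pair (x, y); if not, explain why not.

847 and 261 are coprime, so 847x + 261y ranges over all of ℤ.
Run the Euclidean algorithm on 847 and 261: 847 = 3·261 + 64, 261 = 4·64 + 5, 64 = 12·5 + 4, 5 = 1·4 + 1, 4 = 4·1 + 0.
Unwinding: 1 = 5 − 1·4 = 5 − (64 − 12·5) = −64 + 13·5 = −64 + 13·(261 − 4·64) = 13·261 − 53·64 = 13·261 − 53·(847 − 3·261) = −53·847 + 172·261, i.e. 847·(-53) + 261·172 = 1.
Multiplying through by 1930: x = (-53)·1930 = -102290, y = 172·1930 = 331960 is a solution.
Adding 392·261 to x and subtracting 392·847 from y gives the tidier solution (22, -64).
Check: 847·22 + 261·(-64) = 18634 − 16704 = 1930. ✓

x = 22, y = -64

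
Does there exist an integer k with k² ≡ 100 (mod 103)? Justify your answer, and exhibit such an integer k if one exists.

k = 93 works: 93² = 8649, and 8649 − 100 = 8549 = 83·103.

k = 93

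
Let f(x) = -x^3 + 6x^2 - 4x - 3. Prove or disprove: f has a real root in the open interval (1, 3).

Yes, f has a root in the interval.

f(1) = -2 and f(3) = 12, which have opposite signs.
As a polynomial, f is continuous on every closed interval.
By the Intermediate Value Theorem, f takes the value 0 somewhere in the open interval.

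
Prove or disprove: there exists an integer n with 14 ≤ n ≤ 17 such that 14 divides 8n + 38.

No such integer n in that range exists.

The values of 8n + 38 for n = 14, 15, 16, 17 are 150, 158, 166, 174; reduced mod 14 these are 10, 4, 12, 6.
Since 0 is absent from this list, 14 ∤ 8n + 38 for every n with 14 ≤ n ≤ 17.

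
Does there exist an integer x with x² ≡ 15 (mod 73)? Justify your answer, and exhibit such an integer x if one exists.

73 is prime, so by Euler's criterion 15 is a square mod 73 iff 15^((73−1)/2) = 15^36 ≡ 1 (mod 73).
Repeated squaring mod 73: 15^2 = 225 ≡ 6; 15^4 ≡ 6² = 36 ≡ 36; 15^8 ≡ 36² = 1296 ≡ 55; 15^16 ≡ 55² = 3025 ≡ 32; 15^32 ≡ 32² = 1024 ≡ 2.
Since 36 = 32 + 4, 15^36 ≡ 2 · 36; multiplying out mod 73: 2·36 = 72 ≡ 72. Thus 15^36 ≡ 72 ≡ −1 (mod 73).
The value −1 means 15 is a non-residue modulo 73, so x² ≡ 15 (mod 73) is impossible.

There is no such integer.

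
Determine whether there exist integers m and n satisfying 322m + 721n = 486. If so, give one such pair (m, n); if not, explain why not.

Any value of 322m + 721n is a multiple of gcd(322, 721) = 7.
However 486 leaves remainder 3 on division by 7.
Therefore 322m + 721n = 486 has no solution in integers.

There are no such integers.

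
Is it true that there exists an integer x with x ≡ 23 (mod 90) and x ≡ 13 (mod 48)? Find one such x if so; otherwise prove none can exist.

Both moduli are multiples of 6 = gcd(90, 48), so any solution would satisfy x ≡ 23 and x ≡ 13 modulo 6 simultaneously.
But 23 mod 6 = 5 while 13 mod 6 = 1, a contradiction.
So no integer satisfies both congruences.

No such integer exists.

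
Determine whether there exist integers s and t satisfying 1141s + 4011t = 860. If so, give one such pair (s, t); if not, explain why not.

There are no such integers.

Any value of 1141s + 4011t is a multiple of gcd(1141, 4011) = 7.
However 860 leaves remainder 6 on division by 7.
So the equation is unsolvable over ℤ.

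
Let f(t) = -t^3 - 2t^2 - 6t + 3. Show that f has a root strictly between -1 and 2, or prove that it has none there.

f(-1) = 8 and f(2) = -25, which have opposite signs.
As a polynomial, f is continuous on every closed interval.
By the Intermediate Value Theorem f must vanish at some point of (-1, 2).

Yes, f has a root in the interval.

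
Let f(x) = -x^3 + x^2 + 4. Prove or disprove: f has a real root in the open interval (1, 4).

Such a root exists.

f(1) = 4 and f(4) = -44, which have opposite signs.
Since f is a polynomial it is continuous on [1, 4].
By the Intermediate Value Theorem, f takes the value 0 somewhere in the open interval.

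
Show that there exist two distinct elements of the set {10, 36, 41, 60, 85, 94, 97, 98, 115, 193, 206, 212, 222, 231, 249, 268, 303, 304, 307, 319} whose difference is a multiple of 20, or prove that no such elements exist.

No, no such pair exists.

Two integers differ by a multiple of 20 exactly when they have the same residue mod 20. The residues are 10↦10, 36↦16, 41↦1, 60↦0, 85↦5, 94↦14, 97↦17, 98↦18, 115↦15, 193↦13, 206↦6, 212↦12, 222↦2, 231↦11, 249↦9, 268↦8, 303↦3, 304↦4, 307↦7, 319↦19.
All 20 residues are distinct, so no two elements differ by a multiple of 20.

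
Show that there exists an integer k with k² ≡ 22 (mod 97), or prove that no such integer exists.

k = 33

k = 33 works: 33² = 1089, and 1089 − 22 = 1067 = 11·97.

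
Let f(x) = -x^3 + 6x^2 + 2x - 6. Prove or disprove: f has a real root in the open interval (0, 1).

f(0) = -6 and f(1) = 1, which have opposite signs.
Since f is a polynomial it is continuous on [0, 1].
By the Intermediate Value Theorem f must vanish at some point of (0, 1).

Such a root exists.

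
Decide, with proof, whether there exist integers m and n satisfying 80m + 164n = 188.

gcd(80, 164) = 4, and 4 divides 188, so integer solutions exist.
Dividing through by 4 reduces the equation to 20m + 41n = 47.
Run the Euclidean algorithm on 41 and 20: 41 = 2·20 + 1, 20 = 20·1 + 0.
Working back up the chain: 1 = 41 − 2·20. So 20·(-2) + 41·1 = 1.
Times 47: 20·(-94) + 41·47 = 47, so (-94, 47) solves it.
Adding 3·41 to m and subtracting 3·20 from n gives the tidier solution (29, -13).
Indeed 80·29 + 164·(-13) = 2320 − 2132 = 188.

m = 29, n = -13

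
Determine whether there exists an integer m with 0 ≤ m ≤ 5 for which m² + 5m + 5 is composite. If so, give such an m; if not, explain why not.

At m = 5: 5² + 5·5 + 5 = 55 = 5·11, which is composite.

m = 5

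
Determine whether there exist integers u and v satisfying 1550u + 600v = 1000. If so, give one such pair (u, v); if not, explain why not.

gcd(1550, 600) = 50, and 50 divides 1000, so integer solutions exist.
Dividing through by 50 reduces the equation to 31u + 12v = 20.
Run the Euclidean algorithm on 31 and 12: 31 = 2·12 + 7, 12 = 1·7 + 5, 7 = 1·5 + 2, 5 = 2·2 + 1, 2 = 2·1 + 0.
Back-substituting, 1 = 5 − 2·2 = 5 − 2·(7 − 1·5) = −2·7 + 3·5 = −2·7 + 3·(12 − 1·7) = 3·12 − 5·7 = 3·12 − 5·(31 − 2·12) = −5·31 + 13·12; that is, 31·(-5) + 12·13 = 1.
Scaling by 20 gives the particular solution (u, v) = (-100, 260).
Adding 9·12 to u and subtracting 9·31 from v gives the tidier solution (8, -19).
Check: 1550·8 + 600·(-19) = 12400 − 11400 = 1000. ✓

u = 8, v = -19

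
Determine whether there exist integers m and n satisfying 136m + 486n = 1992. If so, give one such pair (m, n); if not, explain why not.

Every value of 136m + 486n is a multiple of gcd(136, 486) = 2; since 2 ∣ 1992, solutions exist.
Dividing through by 2 reduces the equation to 68m + 243n = 996.
Euclidean algorithm: 243 = 3·68 + 39, 68 = 1·39 + 29, 39 = 1·29 + 10, 29 = 2·10 + 9, 10 = 1·9 + 1, 9 = 9·1 + 0.
Back-substituting, 1 = 10 − 1·9 = 10 − (29 − 2·10) = −29 + 3·10 = −29 + 3·(39 − 1·29) = 3·39 − 4·29 = 3·39 − 4·(68 − 1·39) = −4·68 + 7·39 = −4·68 + 7·(243 − 3·68) = 7·243 − 25·68; that is, 68·(-25) + 243·7 = 1.
Times 996: 68·(-24900) + 243·6972 = 996, so (-24900, 6972) solves it.
The general solution is m = -24900 + 243k, n = 6972 − 68k; taking k = 103 gives the smaller pair m = 129, n = -32.
Indeed 136·129 + 486·(-32) = 17544 − 15552 = 1992.

m = 129, n = -32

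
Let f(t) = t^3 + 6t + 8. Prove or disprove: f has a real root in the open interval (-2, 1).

f(-2) = -12 and f(1) = 15, which have opposite signs.
f is continuous everywhere (it is a polynomial), in particular on [-2, 1].
By the Intermediate Value Theorem, f takes the value 0 somewhere in the open interval.

Such a root exists.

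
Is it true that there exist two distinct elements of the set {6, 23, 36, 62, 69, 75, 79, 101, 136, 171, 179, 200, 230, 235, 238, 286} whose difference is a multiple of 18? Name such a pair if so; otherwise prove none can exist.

Reduce each element modulo 18: 6↦6, 23↦5, 36↦0, 62↦8, 69↦15, 75↦3, 79↦7, 101↦11, 136↦10, 171↦9, 179↦17, 200↦2, 230↦14, 235↦1, 238↦4, 286↦16.
All 16 residues are distinct, so no two elements differ by a multiple of 18.

No such pair exists.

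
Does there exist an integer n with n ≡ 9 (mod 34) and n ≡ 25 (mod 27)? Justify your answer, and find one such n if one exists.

The moduli 34 and 27 are coprime, so by the Chinese Remainder Theorem a unique solution modulo 918 exists.
Write n = 9 + 34t and require 9 + 34t ≡ 25 (mod 27), i.e. 34t ≡ 16 (mod 27).
34 ≡ 7 (mod 27), so this reads 7t ≡ 16 (mod 27). To invert 7 modulo 27: 27 = 3·7 + 6, 7 = 1·6 + 1, 6 = 6·1 + 0, and unwinding, 1 = 7 − 1·6 = 7 − (27 − 3·7) = −27 + 4·7. Thus 7⁻¹ ≡ 4 (mod 27).
Therefore t ≡ 4·16 = 64 ≡ 10 (mod 27).
Taking t = 10 gives n = 9 + 34·10 = 349.
Check: 349 mod 34 = 9, 349 mod 27 = 25. ✓

n = 349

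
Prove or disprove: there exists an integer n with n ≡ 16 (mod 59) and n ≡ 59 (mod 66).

Since 59 and 66 share no common factor, CRT says the pair of congruences has a solution (unique mod 3894).
Write n = 16 + 59t and require 16 + 59t ≡ 59 (mod 66), i.e. 59t ≡ 43 (mod 66).
Invert 59 mod 66 by the Euclidean algorithm: 66 = 1·59 + 7, 59 = 8·7 + 3, 7 = 2·3 + 1, 3 = 3·1 + 0; back-substituting, 1 = 7 − 2·3 = 7 − 2·(59 − 8·7) = −2·59 + 17·7 = −2·59 + 17·(66 − 1·59) = 17·66 − 19·59. Hence 59·(-19) ≡ 1, so 59⁻¹ ≡ -19 ≡ 47 (mod 66).
Therefore t ≡ 47·43 = 2021 ≡ 41 (mod 66).
Taking t = 41 gives n = 16 + 59·41 = 2435.
Indeed 2435 ≡ 16 (mod 59) and 2435 ≡ 59 (mod 66).

n = 2435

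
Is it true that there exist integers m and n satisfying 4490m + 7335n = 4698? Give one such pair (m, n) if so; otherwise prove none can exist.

No such integers exist.

Any value of 4490m + 7335n is a multiple of gcd(4490, 7335) = 5.
But 4698 = 5·939 + 3, so 5 ∤ 4698.
So the equation is unsolvable over ℤ.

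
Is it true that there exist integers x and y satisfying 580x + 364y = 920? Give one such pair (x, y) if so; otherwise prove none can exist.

x = 11, y = -15

Every value of 580x + 364y is a multiple of gcd(580, 364) = 4; since 4 ∣ 920, solutions exist.
Dividing through by 4 reduces the equation to 145x + 91y = 230.
Dividing repeatedly: 145 = 1·91 + 54, 91 = 1·54 + 37, 54 = 1·37 + 17, 37 = 2·17 + 3, 17 = 5·3 + 2, 3 = 1·2 + 1, 2 = 2·1 + 0.
Back-substituting, 1 = 3 − 1·2 = 3 − (17 − 5·3) = −17 + 6·3 = −17 + 6·(37 − 2·17) = 6·37 − 13·17 = 6·37 − 13·(54 − 1·37) = −13·54 + 19·37 = −13·54 + 19·(91 − 1·54) = 19·91 − 32·54 = 19·91 − 32·(145 − 1·91) = −32·145 + 51·91; that is, 145·(-32) + 91·51 = 1.
Multiplying through by 230: x = (-32)·230 = -7360, y = 51·230 = 11730 is a solution.
Adding 81·91 to x and subtracting 81·145 from y gives the tidier solution (11, -15).
Check: 580·11 + 364·(-15) = 6380 − 5460 = 920. ✓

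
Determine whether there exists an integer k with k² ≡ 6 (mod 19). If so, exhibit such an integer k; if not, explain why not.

k = 14

Take k = 14. Then 14² = 196 = 10·19 + 6, so 14² ≡ 6 (mod 19).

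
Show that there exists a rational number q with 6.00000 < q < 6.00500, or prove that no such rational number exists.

q = 1207/201

Look for a denominator N such that an integer falls strictly between N·6.00000 and N·6.00500. N = 201 works: 201·6.00000 = 1206.00000 < 1207 < 1207.00500 = 201·6.00500.
Hence 1207/201 is a rational number with 6.00000 < 1207/201 < 6.00500.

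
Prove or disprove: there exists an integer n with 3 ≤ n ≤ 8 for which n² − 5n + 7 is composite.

At n = 7: 7² − 5·7 + 7 = 21 = 3·7, which is composite.

n = 7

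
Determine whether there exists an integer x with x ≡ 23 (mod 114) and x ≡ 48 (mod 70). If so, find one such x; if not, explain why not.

No such integer exists.

gcd(114, 70) = 2. If x ≡ 23 (mod 114) and x ≡ 48 (mod 70), then x ≡ 23 (mod 2) and x ≡ 48 (mod 2).
However 23 ≡ 1 and 48 ≡ 0 (mod 2), and 1 ≠ 0.
Hence the system has no solution.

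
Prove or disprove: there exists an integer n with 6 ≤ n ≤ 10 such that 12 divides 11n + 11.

For n = 6, 7, …, 10 the values of 11n + 11 modulo 12 are 5, 4, 3, 2, 1 respectively.
The residue 0 does not occur, so no n in [6, 10] makes 11n + 11 a multiple of 12.

No, no such integer n in that range exists.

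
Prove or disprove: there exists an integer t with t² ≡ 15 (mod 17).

Take t = 7. Then 7² = 49 = 2·17 + 15, so 7² ≡ 15 (mod 17).

t = 7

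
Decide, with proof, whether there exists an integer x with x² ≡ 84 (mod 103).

No such integer exists.

Apply Euler's criterion with the prime 103: 84 is a quadratic residue iff 84^51 ≡ 1 (mod 103), and a non-residue iff it is ≡ −1.
Repeated squaring mod 103: 84^2 = 7056 ≡ 52; 84^4 ≡ 52² = 2704 ≡ 26; 84^8 ≡ 26² = 676 ≡ 58; 84^16 ≡ 58² = 3364 ≡ 68; 84^32 ≡ 68² = 4624 ≡ 92.
Since 51 = 32 + 16 + 2 + 1, 84^51 ≡ 92 · 68 · 52 · 84; multiplying out mod 103: 92·68 = 6256 ≡ 76, then 76·52 = 3952 ≡ 38, then 38·84 = 3192 ≡ 102. Thus 84^51 ≡ 102 ≡ −1 (mod 103).
By Euler's criterion 84 is a quadratic non-residue mod 103: no x satisfies x² ≡ 84 (mod 103).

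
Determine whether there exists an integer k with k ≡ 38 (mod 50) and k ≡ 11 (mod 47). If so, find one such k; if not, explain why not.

Since 50 and 47 share no common factor, CRT says the pair of congruences has a solution (unique mod 2350).
Write k = 38 + 50t and require 38 + 50t ≡ 11 (mod 47), i.e. 50t ≡ 20 (mod 47).
50 ≡ 3 (mod 47), so this reads 3t ≡ 20 (mod 47). Invert 3 mod 47 by the Euclidean algorithm: 47 = 15·3 + 2, 3 = 1·2 + 1, 2 = 2·1 + 0; back-substituting, 1 = 3 − 1·2 = 3 − (47 − 15·3) = −47 + 16·3. Hence 3·16 ≡ 1, so 3⁻¹ ≡ 16 (mod 47).
Multiplying by 16: t ≡ 16·20 = 320 ≡ 38 (mod 47).
Taking t = 38 gives k = 38 + 50·38 = 1938.
Indeed 1938 ≡ 38 (mod 50) and 1938 ≡ 11 (mod 47).

k = 1938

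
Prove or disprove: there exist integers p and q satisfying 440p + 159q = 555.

440 and 159 are coprime, so 440p + 159q ranges over all of ℤ.
Dividing repeatedly: 440 = 2·159 + 122, 159 = 1·122 + 37, 122 = 3·37 + 11, 37 = 3·11 + 4, 11 = 2·4 + 3, 4 = 1·3 + 1, 3 = 3·1 + 0.
Back-substituting, 1 = 4 − 1·3 = 4 − (11 − 2·4) = −11 + 3·4 = −11 + 3·(37 − 3·11) = 3·37 − 10·11 = 3·37 − 10·(122 − 3·37) = −10·122 + 33·37 = −10·122 + 33·(159 − 1·122) = 33·159 − 43·122 = 33·159 − 43·(440 − 2·159) = −43·440 + 119·159; that is, 440·(-43) + 159·119 = 1.
Times 555: 440·(-23865) + 159·66045 = 555, so (-23865, 66045) solves it.
Shifting by a multiple of (159, −440) keeps it a solution: p = -23865 + 151·159 = 144, q = 66045 − 151·440 = -395.
Check: 440·144 + 159·(-395) = 63360 − 62805 = 555. ✓

p = 144, q = -395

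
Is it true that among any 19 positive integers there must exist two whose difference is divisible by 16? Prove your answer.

True.

Each integer lies in one of the 16 residue classes modulo 16.
Since 19 > 16, two of the 19 integers must share a residue class by the pigeonhole principle; call them a and b.
Equal remainders mean a − b ≡ 0 (mod 16), so 16 divides their difference.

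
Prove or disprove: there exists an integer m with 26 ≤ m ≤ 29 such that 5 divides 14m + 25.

For m = 26, 27, 28, 29 the values of 14m + 25 modulo 5 are 4, 3, 2, 1 respectively.
None is 0, so 5 never divides 14m + 25 on this range.

There is no such integer m in that range.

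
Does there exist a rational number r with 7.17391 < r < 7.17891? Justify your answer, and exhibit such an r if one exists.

Look for a denominator N such that an integer falls strictly between N·7.17391 and N·7.17891. N = 17 works: 17·7.17391 = 121.95647 < 122 < 122.04147 = 17·7.17891.
Hence 122/17 is a rational number with 7.17391 < 122/17 < 7.17891.

r = 122/17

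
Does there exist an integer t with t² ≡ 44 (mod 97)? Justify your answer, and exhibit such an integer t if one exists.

t = 23

t = 23 works: 23² = 529, and 529 − 44 = 485 = 5·97.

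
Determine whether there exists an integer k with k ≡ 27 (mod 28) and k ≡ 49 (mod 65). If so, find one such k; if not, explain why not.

gcd(28, 65) = 1, so the Chinese Remainder Theorem guarantees exactly one residue class mod 1820 satisfying both.
Write k = 27 + 28t and require 27 + 28t ≡ 49 (mod 65), i.e. 28t ≡ 22 (mod 65).
Since 28·7 = 196 = 3·65 + 1, the inverse of 28 mod 65 is 7.
Therefore t ≡ 7·22 = 154 ≡ 24 (mod 65).
Taking t = 24 gives k = 27 + 28·24 = 699.
Indeed 699 ≡ 27 (mod 28) and 699 ≡ 49 (mod 65).

k = 699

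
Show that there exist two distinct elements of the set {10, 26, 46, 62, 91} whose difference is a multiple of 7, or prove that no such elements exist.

No such pair exists.

Reduce each element modulo 7: 10↦3, 26↦5, 46↦4, 62↦6, 91↦0.
All 5 residues are distinct, so no two elements differ by a multiple of 7.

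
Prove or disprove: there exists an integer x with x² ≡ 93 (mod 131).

131 is prime, so by Euler's criterion 93 is a square mod 131 iff 93^((131−1)/2) = 93^65 ≡ 1 (mod 131).
Repeated squaring mod 131: 93^2 = 8649 ≡ 3; 93^4 ≡ 3² = 9 ≡ 9; 93^8 ≡ 9² = 81 ≡ 81; 93^16 ≡ 81² = 6561 ≡ 11; 93^32 ≡ 11² = 121 ≡ 121; 93^64 ≡ 121² = 14641 ≡ 100.
Since 65 = 64 + 1, 93^65 ≡ 100 · 93; multiplying out mod 131: 100·93 = 9300 ≡ 130. Thus 93^65 ≡ 130 ≡ −1 (mod 131).
By Euler's criterion 93 is a quadratic non-residue mod 131: no x satisfies x² ≡ 93 (mod 131).

No such integer exists.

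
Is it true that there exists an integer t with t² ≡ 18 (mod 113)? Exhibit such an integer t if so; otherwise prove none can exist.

t = 73

Take t = 73. Then 73² = 5329 = 47·113 + 18, so 73² ≡ 18 (mod 113).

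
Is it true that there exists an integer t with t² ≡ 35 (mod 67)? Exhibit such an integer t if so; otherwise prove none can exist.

t = 13

Take t = 13. Then 13² = 169 = 2·67 + 35, so 13² ≡ 35 (mod 67).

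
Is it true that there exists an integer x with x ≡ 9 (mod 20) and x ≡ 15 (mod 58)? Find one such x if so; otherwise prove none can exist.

gcd(20, 58) = 2. A simultaneous solution exists iff 9 ≡ 15 (mod 2); here 9 mod 2 = 1 = 15 mod 2, so it does.
Put x = 9 + 20t, so we need 20t ≡ 6 (mod 58), equivalently (divide by 2) 10t ≡ 3 (mod 29).
Since 10·3 = 30 = 1·29 + 1, the inverse of 10 mod 29 is 3.
Therefore t ≡ 3·3 = 9 (mod 29).
Then x = 9 + 20·9 = 189.
Verify: 189 = 9·20 + 9 and 189 = 3·58 + 15. ✓

x = 189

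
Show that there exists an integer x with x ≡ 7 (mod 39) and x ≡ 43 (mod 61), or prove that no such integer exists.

x = 592

The moduli 39 and 61 are coprime, so by the Chinese Remainder Theorem a unique solution modulo 2379 exists.
Write x = 7 + 39t and require 7 + 39t ≡ 43 (mod 61), i.e. 39t ≡ 36 (mod 61).
Note 39·36 = 1404 ≡ 1 (mod 61) (as 1404 − 1 = 23·61), so 39⁻¹ ≡ 36.
Therefore t ≡ 36·36 = 1296 ≡ 15 (mod 61).
Taking t = 15 gives x = 7 + 39·15 = 592.
Indeed 592 ≡ 7 (mod 39) and 592 ≡ 43 (mod 61).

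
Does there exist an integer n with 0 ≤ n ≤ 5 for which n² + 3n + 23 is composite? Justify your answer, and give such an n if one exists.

n = 5

At n = 5: 5² + 3·5 + 23 = 63 = 3·21, which is composite.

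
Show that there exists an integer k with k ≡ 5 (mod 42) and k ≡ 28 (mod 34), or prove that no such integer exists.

Reduce both congruences modulo 2, which divides 42 and 34: they say k ≡ 5 (mod 2) and k ≡ 28 (mod 2).
These are incompatible: 5 − 28 = -23 is not divisible by 2.
Therefore no such k exists.

No such integer exists.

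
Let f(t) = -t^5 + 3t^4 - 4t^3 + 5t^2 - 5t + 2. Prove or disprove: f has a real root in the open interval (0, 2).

f(0) = 2 and f(2) = -4, which have opposite signs.
As a polynomial, f is continuous on every closed interval.
By the Intermediate Value Theorem f must vanish at some point of (0, 2).

Such a root exists.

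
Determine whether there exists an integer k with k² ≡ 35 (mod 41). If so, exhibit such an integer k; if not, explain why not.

Apply Euler's criterion with the prime 41: 35 is a quadratic residue iff 35^20 ≡ 1 (mod 41), and a non-residue iff it is ≡ −1.
Repeated squaring mod 41: 35^2 = 1225 ≡ 36; 35^4 ≡ 36² = 1296 ≡ 25; 35^8 ≡ 25² = 625 ≡ 10; 35^16 ≡ 10² = 100 ≡ 18.
Since 20 = 16 + 4, 35^20 ≡ 18 · 25; multiplying out mod 41: 18·25 = 450 ≡ 40. Thus 35^20 ≡ 40 ≡ −1 (mod 41).
By Euler's criterion 35 is a quadratic non-residue mod 41: no k satisfies k² ≡ 35 (mod 41).

No such integer exists.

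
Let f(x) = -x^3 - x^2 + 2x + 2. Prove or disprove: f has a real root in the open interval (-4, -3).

f(-4) = 42 and f(-3) = 14, both positive, so a sign-change argument is unavailable; we show f keeps this sign on the whole interval.
Shift to the endpoint -3: with x = -3 − u (0 < u < 1), one computes f(-3 − u) = u^3 + 8u^2 + 19u + 14.
The nonzero coefficients here are all positive, so for u > 0 every term is positive (or zero), and the constant term 14 is strictly positive.
So f is strictly positive on (-4, -3); no root exists in the interval.

No.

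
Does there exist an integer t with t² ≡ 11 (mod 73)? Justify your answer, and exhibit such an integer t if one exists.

73 is prime, so by Euler's criterion 11 is a square mod 73 iff 11^((73−1)/2) = 11^36 ≡ 1 (mod 73).
Repeated squaring mod 73: 11^2 = 121 ≡ 48; 11^4 ≡ 48² = 2304 ≡ 41; 11^8 ≡ 41² = 1681 ≡ 2; 11^16 ≡ 2² = 4 ≡ 4; 11^32 ≡ 4² = 16 ≡ 16.
Since 36 = 32 + 4, 11^36 ≡ 16 · 41; multiplying out mod 73: 16·41 = 656 ≡ 72. Thus 11^36 ≡ 72 ≡ −1 (mod 73).
By Euler's criterion 11 is a quadratic non-residue mod 73: no t satisfies t² ≡ 11 (mod 73).

There is no such integer.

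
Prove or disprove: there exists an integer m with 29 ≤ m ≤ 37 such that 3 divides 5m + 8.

m = 29

m = 29 works, since 5·29 + 8 = 153 = 51·3.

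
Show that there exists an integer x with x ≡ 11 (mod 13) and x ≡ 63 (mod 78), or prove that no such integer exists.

x = 63

gcd(13, 78) = 13. A simultaneous solution exists iff 11 ≡ 63 (mod 13); here 11 mod 13 = 11 = 63 mod 13, so it does.
The integers ≡ 11 (mod 13) are 11, 24, 37, 50, 63, …; their remainders mod 78 are 11, 24, 37, 50, 63, so x = 63 is the first that is ≡ 63 (mod 78).
Indeed 63 ≡ 11 (mod 13) and 63 ≡ 63 (mod 78).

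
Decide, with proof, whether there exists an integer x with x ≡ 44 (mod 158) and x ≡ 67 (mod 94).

Reduce both congruences modulo 2, which divides 158 and 94: they say x ≡ 44 (mod 2) and x ≡ 67 (mod 2).
These are incompatible: 44 − 67 = -23 is not divisible by 2.
So no integer satisfies both congruences.

There is no such integer.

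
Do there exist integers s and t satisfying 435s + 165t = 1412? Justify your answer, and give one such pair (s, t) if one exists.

No, no such integers exist.

Both 435 and 165 are divisible by gcd(435, 165) = 15, hence so is any combination 435s + 165t.
But 1412 = 15·94 + 2, so 15 ∤ 1412.
So the equation is unsolvable over ℤ.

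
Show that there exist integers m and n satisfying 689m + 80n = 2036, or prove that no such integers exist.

689 and 80 are coprime, so 689m + 80n ranges over all of ℤ.
Euclidean algorithm: 689 = 8·80 + 49, 80 = 1·49 + 31, 49 = 1·31 + 18, 31 = 1·18 + 13, 18 = 1·13 + 5, 13 = 2·5 + 3, 5 = 1·3 + 2, 3 = 1·2 + 1, 2 = 2·1 + 0.
Back-substituting, 1 = 3 − 1·2 = 3 − (5 − 1·3) = −5 + 2·3 = −5 + 2·(13 − 2·5) = 2·13 − 5·5 = 2·13 − 5·(18 − 1·13) = −5·18 + 7·13 = −5·18 + 7·(31 − 1·18) = 7·31 − 12·18 = 7·31 − 12·(49 − 1·31) = −12·49 + 19·31 = −12·49 + 19·(80 − 1·49) = 19·80 − 31·49 = 19·80 − 31·(689 − 8·80) = −31·689 + 267·80; that is, 689·(-31) + 80·267 = 1.
Scaling by 2036 gives the particular solution (m, n) = (-63116, 543612).
Shifting by a multiple of (80, −689) keeps it a solution: m = -63116 + 789·80 = 4, n = 543612 − 789·689 = -9.
Indeed 689·4 + 80·(-9) = 2756 − 720 = 2036.

m = 4, n = -9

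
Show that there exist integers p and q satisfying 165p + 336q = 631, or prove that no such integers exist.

Any value of 165p + 336q is a multiple of gcd(165, 336) = 3.
But 631 is not a multiple of 3 (it leaves remainder 1).
Hence no integers p, q satisfy the equation.

There are no such integers.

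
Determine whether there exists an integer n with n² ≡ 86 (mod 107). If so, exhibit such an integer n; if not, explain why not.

n = 73 works: 73² = 5329, and 5329 − 86 = 5243 = 49·107.

n = 73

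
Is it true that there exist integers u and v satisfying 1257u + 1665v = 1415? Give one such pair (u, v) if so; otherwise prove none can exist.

No such integers exist.

gcd(1257, 1665) = 3, so every integer of the form 1257u + 1665v is a multiple of 3.
However 1415 leaves remainder 2 on division by 3.
So the equation is unsolvable over ℤ.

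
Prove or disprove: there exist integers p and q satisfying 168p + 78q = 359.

No, no such integers exist.

Any value of 168p + 78q is a multiple of gcd(168, 78) = 6.
However 359 leaves remainder 5 on division by 6.
Hence no integers p, q satisfy the equation.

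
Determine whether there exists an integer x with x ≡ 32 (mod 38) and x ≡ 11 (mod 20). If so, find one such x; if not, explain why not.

No such integer exists.

gcd(38, 20) = 2. If x ≡ 32 (mod 38) and x ≡ 11 (mod 20), then x ≡ 32 (mod 2) and x ≡ 11 (mod 2).
These are incompatible: 32 − 11 = 21 is not divisible by 2.
Hence the system has no solution.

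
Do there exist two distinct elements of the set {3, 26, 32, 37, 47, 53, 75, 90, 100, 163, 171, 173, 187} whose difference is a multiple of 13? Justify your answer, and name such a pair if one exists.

There is no such pair.

Residues mod 13: 3↦3, 26↦0, 32↦6, 37↦11, 47↦8, 53↦1, 75↦10, 90↦12, 100↦9, 163↦7, 171↦2, 173↦4, 187↦5.
All 13 residues are distinct, so no two elements differ by a multiple of 13.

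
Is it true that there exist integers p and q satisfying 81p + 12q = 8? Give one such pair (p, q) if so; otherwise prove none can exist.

No such integers exist.

gcd(81, 12) = 3, so every integer of the form 81p + 12q is a multiple of 3.
But 8 is not a multiple of 3 (it leaves remainder 2).
Hence no integers p, q satisfy the equation.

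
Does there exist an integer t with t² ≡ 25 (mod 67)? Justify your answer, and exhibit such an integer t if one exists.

t = 62

t = 62 works: 62² = 3844, and 3844 − 25 = 3819 = 57·67.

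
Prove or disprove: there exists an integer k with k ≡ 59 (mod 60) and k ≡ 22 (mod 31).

Since 60 and 31 share no common factor, CRT says the pair of congruences has a solution (unique mod 1860).
Any solution of the first congruence is k = 59 + 60t; substituting into the second, 60t ≡ 22 − 59 ≡ 25 (mod 31).
60 ≡ 29 (mod 31), so this reads 29t ≡ 25 (mod 31). To invert 29 modulo 31: 31 = 1·29 + 2, 29 = 14·2 + 1, 2 = 2·1 + 0, and unwinding, 1 = 29 − 14·2 = 29 − 14·(31 − 1·29) = −14·31 + 15·29. Thus 29⁻¹ ≡ 15 (mod 31).
Therefore t ≡ 15·25 = 375 ≡ 3 (mod 31).
Taking t = 3 gives k = 59 + 60·3 = 239.
Indeed 239 ≡ 59 (mod 60) and 239 ≡ 22 (mod 31).

k = 239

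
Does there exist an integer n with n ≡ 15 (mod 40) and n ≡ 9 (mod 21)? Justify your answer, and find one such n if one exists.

Since 40 and 21 share no common factor, CRT says the pair of congruences has a solution (unique mod 840).
Write n = 15 + 40t and require 15 + 40t ≡ 9 (mod 21), i.e. 40t ≡ 15 (mod 21).
40 ≡ 19 (mod 21), so this reads 19t ≡ 15 (mod 21). Since 19·10 = 190 = 9·21 + 1, the inverse of 19 mod 21 is 10.
Therefore t ≡ 10·15 = 150 ≡ 3 (mod 21).
With t = 3: n = 15 + 40·3 = 135.
Verify: 135 = 3·40 + 15 and 135 = 6·21 + 9. ✓

n = 135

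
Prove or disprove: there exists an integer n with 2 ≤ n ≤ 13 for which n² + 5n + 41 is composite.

n = 11

At n = 11: 11² + 5·11 + 41 = 217 = 7·31, which is composite.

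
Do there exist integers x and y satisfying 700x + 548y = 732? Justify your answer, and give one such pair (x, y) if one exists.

x = 131, y = -166

Every value of 700x + 548y is a multiple of gcd(700, 548) = 4; since 4 ∣ 732, solutions exist.
Dividing through by 4 reduces the equation to 175x + 137y = 183.
Euclidean algorithm: 175 = 1·137 + 38, 137 = 3·38 + 23, 38 = 1·23 + 15, 23 = 1·15 + 8, 15 = 1·8 + 7, 8 = 1·7 + 1, 7 = 7·1 + 0.
Back-substituting, 1 = 8 − 1·7 = 8 − (15 − 1·8) = −15 + 2·8 = −15 + 2·(23 − 1·15) = 2·23 − 3·15 = 2·23 − 3·(38 − 1·23) = −3·38 + 5·23 = −3·38 + 5·(137 − 3·38) = 5·137 − 18·38 = 5·137 − 18·(175 − 1·137) = −18·175 + 23·137; that is, 175·(-18) + 137·23 = 1.
Scaling by 183 gives the particular solution (x, y) = (-3294, 4209).
Shifting by a multiple of (137, −175) keeps it a solution: x = -3294 + 25·137 = 131, y = 4209 − 25·175 = -166.
Check: 700·131 + 548·(-166) = 91700 − 90968 = 732. ✓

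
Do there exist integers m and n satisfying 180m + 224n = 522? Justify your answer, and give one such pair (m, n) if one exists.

Both 180 and 224 are divisible by gcd(180, 224) = 4, hence so is any combination 180m + 224n.
However 522 leaves remainder 2 on division by 4.
So the equation is unsolvable over ℤ.

No such integers exist.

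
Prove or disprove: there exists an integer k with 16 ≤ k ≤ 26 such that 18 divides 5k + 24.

k = 24

Try k = 24: 5·24 + 24 = 144 = 8·18, which is divisible by 18.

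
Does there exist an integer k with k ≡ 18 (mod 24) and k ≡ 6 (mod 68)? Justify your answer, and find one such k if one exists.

k = 210

gcd(24, 68) = 4. A simultaneous solution exists iff 18 ≡ 6 (mod 4); here 18 mod 4 = 2 = 6 mod 4, so it does.
Write k = 18 + 24t. Then 24t ≡ 6 − 18 ≡ 56 (mod 68); dividing through by 4 gives 6t ≡ 14 (mod 17).
Since 6·3 = 18 = 1·17 + 1, the inverse of 6 mod 17 is 3.
Multiplying by 3: t ≡ 3·14 = 42 ≡ 8 (mod 17).
Then k = 18 + 24·8 = 210.
Verify: 210 = 8·24 + 18 and 210 = 3·68 + 6. ✓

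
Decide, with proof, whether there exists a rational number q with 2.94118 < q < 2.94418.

Scale by 35: the interval becomes (102.94130, 103.04630), which contains the integer 103.
Dividing back, 2.94118 < 103/35 < 2.94418, and 103/35 is rational.

q = 103/35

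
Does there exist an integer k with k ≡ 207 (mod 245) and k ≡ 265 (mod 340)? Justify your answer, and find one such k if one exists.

Both moduli are multiples of 5 = gcd(245, 340), so any solution would satisfy k ≡ 207 and k ≡ 265 modulo 5 simultaneously.
But 207 mod 5 = 2 while 265 mod 5 = 0, a contradiction.
Hence the system has no solution.

No, no such integer exists.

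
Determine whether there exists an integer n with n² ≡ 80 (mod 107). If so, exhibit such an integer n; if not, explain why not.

Apply Euler's criterion with the prime 107: 80 is a quadratic residue iff 80^53 ≡ 1 (mod 107), and a non-residue iff it is ≡ −1.
Squaring successively (mod 107): 80^2 = 6400 ≡ 87; 80^4 ≡ 87² = 7569 ≡ 79; 80^8 ≡ 79² = 6241 ≡ 35; 80^16 ≡ 35² = 1225 ≡ 48; 80^32 ≡ 48² = 2304 ≡ 57.
Since 53 = 32 + 16 + 4 + 1, 80^53 ≡ 57 · 48 · 79 · 80; multiplying out mod 107: 57·48 = 2736 ≡ 61, then 61·79 = 4819 ≡ 4, then 4·80 = 320 ≡ 106. Thus 80^53 ≡ 106 ≡ −1 (mod 107).
By Euler's criterion 80 is a quadratic non-residue mod 107: no n satisfies n² ≡ 80 (mod 107).

No, no such integer exists.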